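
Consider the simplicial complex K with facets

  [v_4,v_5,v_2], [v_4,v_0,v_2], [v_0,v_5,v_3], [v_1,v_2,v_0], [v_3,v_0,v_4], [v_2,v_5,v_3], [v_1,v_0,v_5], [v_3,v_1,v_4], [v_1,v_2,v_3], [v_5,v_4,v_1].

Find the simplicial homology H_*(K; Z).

H_0 = Z,  H_1 = Z/2,  H_2 = 0.

Fix the vertex order v_0 < v_1 < v_2 < v_3 < v_4 < v_5 and write every simplex with vertices in increasing order. Then dim K = 2 and the simplices of K are:

  0-simplices (6): [v_0], [v_1], [v_2], [v_3], [v_4], [v_5]
  1-simplices (15): (15 of them)
  2-simplices (10): [v_0,v_1,v_2], [v_0,v_1,v_5], [v_0,v_2,v_4], [v_0,v_3,v_4], [v_0,v_3,v_5], [v_1,v_2,v_3], [v_1,v_3,v_4], [v_1,v_4,v_5], [v_2,v_3,v_5], [v_2,v_4,v_5]

giving chain groups C_0 ≅ Z^6, C_1 ≅ Z^15, C_2 ≅ Z^10.

The boundary map ∂_1: C_1 → C_0 is given by ∂[p,q] = [q] − [p]. For instance
  ∂[v_1,v_5] = [v_5] − [v_1].
As a 6×15 matrix over Z this has rank 5, with invariant factors (1,1,1,1,1).

The boundary map ∂_2: C_2 → C_1 maps a triangle to the signed sum of its edges. For instance
  ∂[v_1,v_3,v_4] = [v_3,v_4] − [v_1,v_4] + [v_1,v_3],
  ∂[v_1,v_2,v_3] = [v_2,v_3] − [v_1,v_3] + [v_1,v_2].
The resulting 15×10 matrix has rank 10, and its Smith normal form has invariant factors (1,1,1,1,1,1,1,1,1,2).

Reading off H_k = ker ∂_k / im ∂_{k+1}:

  H_0: rank C_0 − rank ∂_1 = 6 − 5 = 1, and the invariant factors of ∂_1 are all 1, so H_0 = Z.
  H_1: rank ker ∂_1 − rank ∂_2 = (15 − 5) − 10 = 0, and ∂_2 has invariant factor 2 > 1, so H_1 = Z/2.
  H_2: rank ker ∂_2 − rank ∂_3 = (10 − 10) − 0 = 0, and there is no ∂_3, so H_2 = 0.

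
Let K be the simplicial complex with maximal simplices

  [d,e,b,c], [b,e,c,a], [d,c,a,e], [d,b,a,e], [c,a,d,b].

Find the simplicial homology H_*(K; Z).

Fix the vertex order a < b < c < d < e and write every simplex with vertices in increasing order. Then dim K = 3 and the simplices of K are:

  0-simplices (5): a, b, c, d, e
  1-simplices (10): ab, ac, ad, ae, bc, bd, be, cd, ce, de
  2-simplices (10): abc, abd, abe, acd, ace, ade, bcd, bce, bde, cde
  3-simplices (5): abcd, abce, abde, acde, bcde

Hence C_0 ≅ Z^5, C_1 ≅ Z^10, C_2 ≅ Z^10, C_3 ≅ Z^5.

The boundary map ∂_1: C_1 → C_0 maps an edge to its endpoints' difference, ∂[p,q] = q − p.
This gives a 5×10 integer matrix of rank 4; reducing to Smith normal form yields diagonal entries (1,1,1,1).

The boundary map ∂_2: C_2 → C_1 sends each 2-simplex [p,q,r] to [q,r] − [p,r] + [p,q]. For instance
  ∂ace = ce − ae + ac,
  ∂abc = bc − ac + ab.
The resulting 10×10 matrix has rank 6, and its Smith normal form has invariant factors (1,1,1,1,1,1).

Boundary ∂_3: C_3 → C_2 sends each 3-simplex σ to the alternating sum Σ_i (−1)^i (σ with its i-th vertex removed). For instance
  ∂acde = cde − ade + ace − acd,
  ∂abce = bce − ace + abe − abc.
The 10×5 boundary matrix has rank 4 and Smith normal form diag(1,1,1,1).

Computing H_k = (kernel of ∂_k) / (image of ∂_{k+1}):

  H_0: rank C_0 − rank ∂_1 = 5 − 4 = 1, and the invariant factors of ∂_1 are all 1, so H_0 ≅ Z.
  H_1: rank ker ∂_1 − rank ∂_2 = (10 − 4) − 6 = 0, and the invariant factors of ∂_2 are all 1, so H_1 ≅ 0.
  H_2: rank ker ∂_2 − rank ∂_3 = (10 − 6) − 4 = 0, and the invariant factors of ∂_3 are all 1, so H_2 ≅ 0.
  H_3: rank ker ∂_3 − rank ∂_4 = (5 − 4) − 0 = 1, and there is no ∂_4, so H_3 ≅ Z.

(K is a triangulation of the 3-sphere S^3.)

H_0 ≅ Z,  H_1 = 0,  H_2 = 0,  H_3 ≅ Z.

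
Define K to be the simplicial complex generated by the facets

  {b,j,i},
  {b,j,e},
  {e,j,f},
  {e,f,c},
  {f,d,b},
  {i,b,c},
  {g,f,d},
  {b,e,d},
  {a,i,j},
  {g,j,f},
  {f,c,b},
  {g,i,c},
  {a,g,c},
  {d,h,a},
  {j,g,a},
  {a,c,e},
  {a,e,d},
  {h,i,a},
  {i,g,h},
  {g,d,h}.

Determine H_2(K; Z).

K has 10 vertices, 30 edges, 20 triangles.
rank ∂_2 = 20, rank ∂_3 = 0 ⇒ b_2 = 20 − 20 − 0 = 0. So H_2 = 0.

H_2 ≅ 0.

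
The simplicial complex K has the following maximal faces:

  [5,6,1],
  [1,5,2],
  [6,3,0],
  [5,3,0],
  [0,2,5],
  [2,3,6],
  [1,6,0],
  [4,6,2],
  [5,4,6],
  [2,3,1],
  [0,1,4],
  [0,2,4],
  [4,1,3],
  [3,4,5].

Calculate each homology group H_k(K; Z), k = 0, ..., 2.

Take the total order 0 < 1 < 2 < 3 < 4 < 5 < 6 on the vertex set. Then K (dimension 2) consists of the simplices:

  0-simplices (7): [0], [1], [2], [3], [4], [5], [6]
  1-simplices (21): [0,1], [0,2], [0,3], [0,4], [0,5], [0,6], [1,2], [1,3], [1,4], [1,5], [1,6], [2,3], [2,4], [2,5], [2,6], [3,4], [3,5], [3,6], [4,5], [4,6], [5,6]
  2-simplices (14): [0,1,4], [0,1,6], [0,2,4], [0,2,5], [0,3,5], [0,3,6], [1,2,3], [1,2,5], [1,3,4], [1,5,6], [2,3,6], [2,4,6], [3,4,5], [4,5,6]

so the chain groups are C_0 ≅ Z^7, C_1 ≅ Z^21, C_2 ≅ Z^14.

Boundary ∂_1: C_1 → C_0 sends each edge [p,q] (with p < q) to q − p.
The 7×21 boundary matrix has rank 6 and Smith normal form diag(1,1,1,1,1,1).

∂_2: C_2 → C_1 sends each 2-simplex [p,q,r] to [q,r] − [p,r] + [p,q]. For instance
  ∂[0,3,6] = [3,6] − [0,6] + [0,3],
  ∂[0,1,4] = [1,4] − [0,4] + [0,1].
This gives a 21×14 integer matrix of rank 13; reducing to Smith normal form yields diagonal entries (1,1,1,1,1,1,1,1,1,1,1,1,1).

Reading off H_k = ker ∂_k / im ∂_{k+1}:

  H_0: rank C_0 − rank ∂_1 = 7 − 6 = 1, and the invariant factors of ∂_1 are all 1, so H_0 ≅ Z.
  H_1: rank ker ∂_1 − rank ∂_2 = (21 − 6) − 13 = 2, and the invariant factors of ∂_2 are all 1, so H_1 ≅ Z^2.
  H_2: rank ker ∂_2 − rank ∂_3 = (14 − 13) − 0 = 1, and there is no ∂_3, so H_2 ≅ Z.

As a check, the Euler characteristic is 7 − 21 + 14 = 0, which agrees with 1 − 2 + 1 = 0.

H_0 = Z,  H_1 = Z^2,  H_2 = Z.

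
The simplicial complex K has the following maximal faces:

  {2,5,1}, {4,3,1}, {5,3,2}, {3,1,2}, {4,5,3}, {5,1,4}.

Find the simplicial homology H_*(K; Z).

Order the vertices as 1 < 2 < 3 < 4 < 5. Listing each simplex with vertices in this order, K has dimension 2 with simplices:

  0-simplices (5): [1], [2], [3], [4], [5]
  1-simplices (9): [1,2], [1,3], [1,4], [1,5], [2,3], [2,5], [3,4], [3,5], [4,5]
  2-simplices (6): [1,2,3], [1,2,5], [1,3,4], [1,4,5], [2,3,5], [3,4,5]

Hence C_0 ≅ Z^5, C_1 ≅ Z^9, C_2 ≅ Z^6.

The boundary map ∂_1: C_1 → C_0 is given by ∂[p,q] = [q] − [p]. For instance
  ∂[4,5] = [5] − [4].
This gives a 5×9 integer matrix of rank 4; reducing to Smith normal form yields diagonal entries (1,1,1,1).

Boundary ∂_2: C_2 → C_1 maps a triangle to the signed sum of its edges. For instance
  ∂[1,2,5] = [2,5] − [1,5] + [1,2],
  ∂[1,4,5] = [4,5] − [1,5] + [1,4].
This gives a 9×6 integer matrix of rank 5; reducing to Smith normal form yields diagonal entries (1,1,1,1,1).

From H_k ≅ ker(∂_k) / im(∂_{k+1}) we obtain:

  H_0: rank C_0 − rank ∂_1 = 5 − 4 = 1, and the invariant factors of ∂_1 are all 1, so H_0 ≅ Z.
  H_1: rank ker ∂_1 − rank ∂_2 = (9 − 4) − 5 = 0, and the invariant factors of ∂_2 are all 1, so H_1 ≅ 0.
  H_2: rank ker ∂_2 − rank ∂_3 = (6 − 5) − 0 = 1, and there is no ∂_3, so H_2 ≅ Z.

(K is a triangulation of the 2-sphere S^2.)

H_0 = Z,  H_1 = 0,  H_2 = Z.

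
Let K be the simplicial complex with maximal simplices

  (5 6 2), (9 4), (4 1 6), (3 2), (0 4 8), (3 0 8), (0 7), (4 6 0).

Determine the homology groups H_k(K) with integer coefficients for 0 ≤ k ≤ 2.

H_0 ≅ Z,  H_1 ≅ Z,  H_2 = 0.

Order the vertices as 0 < 1 < 2 < 3 < 4 < 5 < 6 < 7 < 8 < 9. Listing each simplex with vertices in this order, K has dimension 2 with simplices:

  0-simplices (10): [0], [1], [2], [3], [4], [5], [6], [7], [8], [9]
  1-simplices (15): [0,3], [0,4], [0,6], [0,7], [0,8], [1,4], [1,6], [2,3], [2,5], [2,6], [3,8], [4,6], [4,8], [4,9], [5,6]
  2-simplices (5): [0,3,8], [0,4,6], [0,4,8], [1,4,6], [2,5,6]

giving chain groups C_0 ≅ Z^10, C_1 ≅ Z^15, C_2 ≅ Z^5.

∂_1: C_1 → C_0 sends each edge [p,q] (with p < q) to q − p.
The resulting 10×15 matrix has rank 9, and its Smith normal form has invariant factors (1,1,1,1,1,1,1,1,1).

Boundary ∂_2: C_2 → C_1 acts by ∂[p,q,r] = [q,r] − [p,r] + [p,q]. For instance
  ∂[2,5,6] = [5,6] − [2,6] + [2,5],
  ∂[1,4,6] = [4,6] − [1,6] + [1,4].
The resulting 15×5 matrix has rank 5, and its Smith normal form has invariant factors (1,1,1,1,1).

Now H_k = ker ∂_k / im ∂_{k+1}, so:

  H_0: rank C_0 − rank ∂_1 = 10 − 9 = 1, and the invariant factors of ∂_1 are all 1, so H_0 = Z.
  H_1: rank ker ∂_1 − rank ∂_2 = (15 − 9) − 5 = 1, and the invariant factors of ∂_2 are all 1, so H_1 = Z.
  H_2: rank ker ∂_2 − rank ∂_3 = (5 − 5) − 0 = 0, and there is no ∂_3, so H_2 = 0.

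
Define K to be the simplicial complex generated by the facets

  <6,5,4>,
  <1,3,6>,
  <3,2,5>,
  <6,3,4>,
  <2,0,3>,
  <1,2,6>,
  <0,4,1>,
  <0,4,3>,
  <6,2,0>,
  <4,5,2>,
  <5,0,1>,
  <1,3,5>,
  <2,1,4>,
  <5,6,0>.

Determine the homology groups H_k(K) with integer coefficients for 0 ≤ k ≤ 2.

We work with the vertex ordering 0 < 1 < 2 < 3 < 4 < 5 < 6. The simplices of K, each written with vertices in increasing order, are:

  0-simplices (7): [0], [1], [2], [3], [4], [5], [6]
  1-simplices (21): [0,1], [0,2], [0,3], [0,4], [0,5], [0,6], [1,2], [1,3], [1,4], [1,5], [1,6], [2,3], [2,4], [2,5], [2,6], [3,4], [3,5], [3,6], [4,5], [4,6], [5,6]
  2-simplices (14): [0,1,4], [0,1,5], [0,2,3], [0,2,6], [0,3,4], [0,5,6], [1,2,4], [1,2,6], [1,3,5], [1,3,6], [2,3,5], [2,4,5], [3,4,6], [4,5,6]

so the chain groups are C_0 ≅ Z^7, C_1 ≅ Z^21, C_2 ≅ Z^14.

The boundary map ∂_1: C_1 → C_0 sends each edge [p,q] (with p < q) to q − p. For instance
  ∂[0,6] = [6] − [0].
As a 7×21 matrix over Z this has rank 6, with invariant factors (1,1,1,1,1,1).

The boundary map ∂_2: C_2 → C_1 acts by ∂[p,q,r] = [q,r] − [p,r] + [p,q]. For instance
  ∂[2,3,5] = [3,5] − [2,5] + [2,3],
  ∂[2,4,5] = [4,5] − [2,5] + [2,4].
This gives a 21×14 integer matrix of rank 13; reducing to Smith normal form yields diagonal entries (1,1,1,1,1,1,1,1,1,1,1,1,1).

Now H_k = ker ∂_k / im ∂_{k+1}, so:

  H_0: rank C_0 − rank ∂_1 = 7 − 6 = 1, and the invariant factors of ∂_1 are all 1, so H_0 ≅ Z.
  H_1: rank ker ∂_1 − rank ∂_2 = (21 − 6) − 13 = 2, and the invariant factors of ∂_2 are all 1, so H_1 ≅ Z^2.
  H_2: rank ker ∂_2 − rank ∂_3 = (14 − 13) − 0 = 1, and there is no ∂_3, so H_2 ≅ Z.

H_0 ≅ Z,  H_1 ≅ Z^2,  H_2 ≅ Z.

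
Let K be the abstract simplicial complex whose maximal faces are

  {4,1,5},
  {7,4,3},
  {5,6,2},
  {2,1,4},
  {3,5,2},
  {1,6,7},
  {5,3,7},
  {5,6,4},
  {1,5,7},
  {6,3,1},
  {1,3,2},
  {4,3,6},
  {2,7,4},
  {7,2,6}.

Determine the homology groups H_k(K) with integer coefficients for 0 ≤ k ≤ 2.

Fix the vertex order 1 < 2 < 3 < 4 < 5 < 6 < 7 and write every simplex with vertices in increasing order. Then dim K = 2 and the simplices of K are:

  0-simplices (7): [1], [2], [3], [4], [5], [6], [7]
  1-simplices (21): [1,2], [1,3], [1,4], [1,5], [1,6], [1,7], [2,3], [2,4], [2,5], [2,6], [2,7], [3,4], [3,5], [3,6], [3,7], [4,5], [4,6], [4,7], [5,6], [5,7], [6,7]
  2-simplices (14): [1,2,3], [1,2,4], [1,3,6], [1,4,5], [1,5,7], [1,6,7], [2,3,5], [2,4,7], [2,5,6], [2,6,7], [3,4,6], [3,4,7], [3,5,7], [4,5,6]

so the chain groups are C_0 ≅ Z^7, C_1 ≅ Z^21, C_2 ≅ Z^14.

∂_1: C_1 → C_0 maps an edge to its endpoints' difference, ∂[p,q] = q − p.
The 7×21 boundary matrix has rank 6 and Smith normal form diag(1,1,1,1,1,1).

∂_2: C_2 → C_1 acts by ∂[p,q,r] = [q,r] − [p,r] + [p,q]. For instance
  ∂[1,5,7] = [5,7] − [1,7] + [1,5],
  ∂[2,5,6] = [5,6] − [2,6] + [2,5].
As a 21×14 matrix over Z this has rank 13, with invariant factors (1,1,1,1,1,1,1,1,1,1,1,1,1).

Computing H_k = (kernel of ∂_k) / (image of ∂_{k+1}):

  H_0: rank C_0 − rank ∂_1 = 7 − 6 = 1, and the invariant factors of ∂_1 are all 1, so H_0 ≅ Z.
  H_1: rank ker ∂_1 − rank ∂_2 = (21 − 6) − 13 = 2, and the invariant factors of ∂_2 are all 1, so H_1 ≅ Z^2.
  H_2: rank ker ∂_2 − rank ∂_3 = (14 − 13) − 0 = 1, and there is no ∂_3, so H_2 ≅ Z.

H_0 ≅ Z,  H_1 ≅ Z^2,  H_2 ≅ Z.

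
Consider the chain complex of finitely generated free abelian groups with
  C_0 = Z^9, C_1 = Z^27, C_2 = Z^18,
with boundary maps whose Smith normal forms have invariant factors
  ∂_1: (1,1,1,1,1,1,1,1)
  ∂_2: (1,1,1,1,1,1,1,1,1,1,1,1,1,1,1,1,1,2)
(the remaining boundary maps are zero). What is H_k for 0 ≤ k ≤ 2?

H_0: b_0 = 9 − 0 − 8 = 1; torsion from ∂_1 factors > 1: none. So H_0 = Z.
H_1: b_1 = 27 − 8 − 18 = 1; torsion from ∂_2 factors > 1: [2]. So H_1 = Z ⊕ Z/2.
H_2: b_2 = 18 − 18 − 0 = 0; torsion from ∂_3 factors > 1: none. So H_2 = 0.

H_0 = Z,  H_1 = Z ⊕ Z/2,  H_2 = 0.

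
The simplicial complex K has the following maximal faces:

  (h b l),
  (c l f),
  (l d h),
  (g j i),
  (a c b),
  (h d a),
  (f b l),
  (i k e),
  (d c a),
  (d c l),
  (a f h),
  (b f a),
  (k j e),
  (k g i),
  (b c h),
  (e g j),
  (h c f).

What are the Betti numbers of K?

b_0 = 2, b_1 = 1, b_2 = 0.

Fix the vertex order a < b < c < d < e < f < g < h < i < j < k < l and write every simplex with vertices in increasing order. Then dim K = 2 and the simplices of K are:

  0-simplices (12): a, b, c, d, e, f, g, h, i, j, k, l
  1-simplices (28): ab, ac, ad, af, ah, bc, bf, bh, bl, cd, cf, ch, cl, dh, dl, eg, ei, ej, ek, fh, fl, gi, gj, gk, hl, ij, ik, jk
  2-simplices (17): abc, abf, acd, adh, afh, bch, bfl, bhl, cdl, cfh, cfl, dhl, egj, eik, ejk, gij, gik

giving chain groups C_0 ≅ Z^12, C_1 ≅ Z^28, C_2 ≅ Z^17.

∂_1: C_1 → C_0 sends each edge [p,q] (with p < q) to q − p. For instance
  ∂gk = k − g.
The resulting 12×28 matrix has rank 10, and its Smith normal form has invariant factors (1,1,1,1,1,1,1,1,1,1).

Boundary ∂_2: C_2 → C_1 acts by ∂[p,q,r] = [q,r] − [p,r] + [p,q]. For instance
  ∂adh = dh − ah + ad,
  ∂abc = bc − ac + ab.
The resulting 28×17 matrix has rank 17, and its Smith normal form has invariant factors (1,1,1,1,1,1,1,1,1,1,1,1,1,1,1,1,2).

Now H_k = ker ∂_k / im ∂_{k+1}, so:

  H_0: rank C_0 − rank ∂_1 = 12 − 10 = 2, and the invariant factors of ∂_1 are all 1, so H_0 = Z^2.
  H_1: rank ker ∂_1 − rank ∂_2 = (28 − 10) − 17 = 1, and ∂_2 has invariant factor 2 > 1, so H_1 = Z × Z/2.
  H_2: rank ker ∂_2 − rank ∂_3 = (17 − 17) − 0 = 0, and there is no ∂_3, so H_2 = 0.

(K is a triangulation of the disjoint union of the real projective plane RP^2 and the Möbius band.)

Hence the Betti numbers are b_0 = 2, b_1 = 1, b_2 = 0.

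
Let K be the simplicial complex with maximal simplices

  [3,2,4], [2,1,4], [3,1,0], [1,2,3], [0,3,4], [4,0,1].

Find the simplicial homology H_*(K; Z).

H_0 = Z,  H_1 = 0,  H_2 = Z.

Take the total order 0 < 1 < 2 < 3 < 4 on the vertex set. Then K (dimension 2) consists of the simplices:

  0-simplices (5): [0], [1], [2], [3], [4]
  1-simplices (9): [0,1], [0,3], [0,4], [1,2], [1,3], [1,4], [2,3], [2,4], [3,4]
  2-simplices (6): [0,1,3], [0,1,4], [0,3,4], [1,2,3], [1,2,4], [2,3,4]

giving chain groups C_0 ≅ Z^5, C_1 ≅ Z^9, C_2 ≅ Z^6.

The boundary map ∂_1: C_1 → C_0 is given by ∂[p,q] = [q] − [p]. For instance
  ∂[1,2] = [2] − [1].
The 5×9 boundary matrix has rank 4 and Smith normal form diag(1,1,1,1).

Boundary ∂_2: C_2 → C_1 maps a triangle to the signed sum of its edges. For instance
  ∂[0,3,4] = [3,4] − [0,4] + [0,3],
  ∂[1,2,4] = [2,4] − [1,4] + [1,2].
The resulting 9×6 matrix has rank 5, and its Smith normal form has invariant factors (1,1,1,1,1).

Computing H_k = (kernel of ∂_k) / (image of ∂_{k+1}):

  H_0: rank C_0 − rank ∂_1 = 5 − 4 = 1, and the invariant factors of ∂_1 are all 1, so H_0 ≅ Z.
  H_1: rank ker ∂_1 − rank ∂_2 = (9 − 4) − 5 = 0, and the invariant factors of ∂_2 are all 1, so H_1 ≅ 0.
  H_2: rank ker ∂_2 − rank ∂_3 = (6 − 5) − 0 = 1, and there is no ∂_3, so H_2 ≅ Z.

As a check, the Euler characteristic is 5 − 9 + 6 = 2, which agrees with 1 − 0 + 1 = 2.
(K is a triangulation of the 2-sphere S^2.)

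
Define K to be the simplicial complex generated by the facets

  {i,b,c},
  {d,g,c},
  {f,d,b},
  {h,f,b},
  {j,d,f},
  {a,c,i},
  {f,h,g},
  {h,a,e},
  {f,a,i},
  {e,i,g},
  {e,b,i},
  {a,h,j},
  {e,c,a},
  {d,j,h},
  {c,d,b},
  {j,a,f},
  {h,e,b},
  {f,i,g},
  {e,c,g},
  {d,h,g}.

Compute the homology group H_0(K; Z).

H_0 = Z.

Take the total order a < b < c < d < e < f < g < h < i < j on the vertex set. Then K (dimension 2) consists of the simplices:

  0-simplices (10): a, b, c, d, e, f, g, h, i, j
  1-simplices (30): ac, ae, af, ah, ai, aj, bc, bd, be, bf, bh, bi, cd, ce, cg, ci, df, dg, dh, dj, eg, eh, ei, fg, fh, fi, fj, gh, gi, hj
  2-simplices (20): ace, aci, aeh, afi, afj, ahj, bcd, bci, bdf, beh, bei, bfh, cdg, ceg, dfj, dgh, dhj, egi, fgh, fgi

so the chain groups are C_0 ≅ Z^10, C_1 ≅ Z^30, C_2 ≅ Z^20.

Boundary ∂_1: C_1 → C_0 sends each edge [p,q] (with p < q) to q − p.
The resulting 10×30 matrix has rank 9, and its Smith normal form has invariant factors (1,1,1,1,1,1,1,1,1).

The boundary map ∂_2: C_2 → C_1 maps a triangle to the signed sum of its edges. For instance
  ∂afi = fi − ai + af,
  ∂fgi = gi − fi + fg.
As a 30×20 matrix over Z this has rank 20, with invariant factors (1,1,1,1,1,1,1,1,1,1,1,1,1,1,1,1,1,1,1,2).

Reading off H_k = ker ∂_k / im ∂_{k+1}:

  H_0: rank C_0 − rank ∂_1 = 10 − 9 = 1, and the invariant factors of ∂_1 are all 1, so H_0 ≅ Z.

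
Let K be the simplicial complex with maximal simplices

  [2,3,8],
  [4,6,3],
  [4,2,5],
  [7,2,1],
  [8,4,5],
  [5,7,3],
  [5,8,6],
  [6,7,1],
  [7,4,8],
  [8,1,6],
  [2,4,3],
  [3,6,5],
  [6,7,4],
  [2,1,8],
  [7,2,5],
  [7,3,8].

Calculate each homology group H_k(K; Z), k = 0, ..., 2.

H_0 ≅ Z,  H_1 ≅ Z^2,  H_2 ≅ Z.

Take the total order 1 < 2 < 3 < 4 < 5 < 6 < 7 < 8 on the vertex set. Then K (dimension 2) consists of the simplices:

  0-simplices (8): [1], [2], [3], [4], [5], [6], [7], [8]
  1-simplices (24): (24 of them)
  2-simplices (16): [1,2,7], [1,2,8], [1,6,7], [1,6,8], [2,3,4], [2,3,8], [2,4,5], [2,5,7], [3,4,6], [3,5,6], [3,5,7], [3,7,8], [4,5,8], [4,6,7], [4,7,8], [5,6,8]

giving chain groups C_0 ≅ Z^8, C_1 ≅ Z^24, C_2 ≅ Z^16.

The boundary map ∂_1: C_1 → C_0 maps an edge to its endpoints' difference, ∂[p,q] = q − p.
The resulting 8×24 matrix has rank 7, and its Smith normal form has invariant factors (1,1,1,1,1,1,1).

The boundary map ∂_2: C_2 → C_1 acts by ∂[p,q,r] = [q,r] − [p,r] + [p,q]. For instance
  ∂[2,3,4] = [3,4] − [2,4] + [2,3],
  ∂[1,2,8] = [2,8] − [1,8] + [1,2].
This gives a 24×16 integer matrix of rank 15; reducing to Smith normal form yields diagonal entries (1,1,1,1,1,1,1,1,1,1,1,1,1,1,1).

Reading off H_k = ker ∂_k / im ∂_{k+1}:

  H_0: rank C_0 − rank ∂_1 = 8 − 7 = 1, and the invariant factors of ∂_1 are all 1, so H_0 ≅ Z.
  H_1: rank ker ∂_1 − rank ∂_2 = (24 − 7) − 15 = 2, and the invariant factors of ∂_2 are all 1, so H_1 ≅ Z^2.
  H_2: rank ker ∂_2 − rank ∂_3 = (16 − 15) − 0 = 1, and there is no ∂_3, so H_2 ≅ Z.

(K is a triangulation of the torus T^2.)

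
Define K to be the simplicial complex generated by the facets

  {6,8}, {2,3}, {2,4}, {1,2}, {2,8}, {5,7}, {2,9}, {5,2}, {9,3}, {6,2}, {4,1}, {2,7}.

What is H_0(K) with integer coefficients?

H_0 ≅ Z.

Order the vertices as 1 < 2 < 3 < 4 < 5 < 6 < 7 < 8 < 9. Listing each simplex with vertices in this order, K has dimension 1 with simplices:

  0-simplices (9): [1], [2], [3], [4], [5], [6], [7], [8], [9]
  1-simplices (12): [1,2], [1,4], [2,3], [2,4], [2,5], [2,6], [2,7], [2,8], [2,9], [3,9], [5,7], [6,8]

giving chain groups C_0 ≅ Z^9, C_1 ≅ Z^12.

The boundary map ∂_1: C_1 → C_0 is given by ∂[p,q] = [q] − [p]. For instance
  ∂[1,4] = [4] − [1].
As a 9×12 matrix over Z this has rank 8, with invariant factors (1,1,1,1,1,1,1,1).

From H_k ≅ ker(∂_k) / im(∂_{k+1}) we obtain:

  H_0: rank C_0 − rank ∂_1 = 9 − 8 = 1, and the invariant factors of ∂_1 are all 1, so H_0 ≅ Z.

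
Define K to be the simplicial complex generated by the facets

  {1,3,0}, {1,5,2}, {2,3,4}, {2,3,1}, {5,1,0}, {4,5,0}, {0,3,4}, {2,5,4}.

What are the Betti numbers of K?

Order the vertices as 0 < 1 < 2 < 3 < 4 < 5. Listing each simplex with vertices in this order, K has dimension 2 with simplices:

  0-simplices (6): [0], [1], [2], [3], [4], [5]
  1-simplices (12): [0,1], [0,3], [0,4], [0,5], [1,2], [1,3], [1,5], [2,3], [2,4], [2,5], [3,4], [4,5]
  2-simplices (8): [0,1,3], [0,1,5], [0,3,4], [0,4,5], [1,2,3], [1,2,5], [2,3,4], [2,4,5]

Hence C_0 ≅ Z^6, C_1 ≅ Z^12, C_2 ≅ Z^8.

∂_1: C_1 → C_0 is given by ∂[p,q] = [q] − [p]. For instance
  ∂[1,2] = [2] − [1].
This gives a 6×12 integer matrix of rank 5; reducing to Smith normal form yields diagonal entries (1,1,1,1,1).

∂_2: C_2 → C_1 sends each 2-simplex [p,q,r] to [q,r] − [p,r] + [p,q]. For instance
  ∂[0,1,5] = [1,5] − [0,5] + [0,1],
  ∂[0,4,5] = [4,5] − [0,5] + [0,4].
This gives a 12×8 integer matrix of rank 7; reducing to Smith normal form yields diagonal entries (1,1,1,1,1,1,1).

From H_k ≅ ker(∂_k) / im(∂_{k+1}) we obtain:

  H_0: rank C_0 − rank ∂_1 = 6 − 5 = 1, and the invariant factors of ∂_1 are all 1, so H_0 = Z.
  H_1: rank ker ∂_1 − rank ∂_2 = (12 − 5) − 7 = 0, and the invariant factors of ∂_2 are all 1, so H_1 = 0.
  H_2: rank ker ∂_2 − rank ∂_3 = (8 − 7) − 0 = 1, and there is no ∂_3, so H_2 = Z.

Hence the Betti numbers are b_0 = 1, b_1 = 0, b_2 = 1.

b_0 = 1, b_1 = 0, b_2 = 1.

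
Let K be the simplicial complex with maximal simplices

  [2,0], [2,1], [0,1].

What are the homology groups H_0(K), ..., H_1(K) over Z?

We work with the vertex ordering 0 < 1 < 2. The simplices of K, each written with vertices in increasing order, are:

  0-simplices (3): [0], [1], [2]
  1-simplices (3): [0,1], [0,2], [1,2]

Hence C_0 ≅ Z^3, C_1 ≅ Z^3.

The boundary map ∂_1: C_1 → C_0 sends each edge [p,q] (with p < q) to q − p. For instance
  ∂[1,2] = [2] − [1].
As a 3×3 matrix over Z this has rank 2, with invariant factors (1,1).

From H_k ≅ ker(∂_k) / im(∂_{k+1}) we obtain:

  H_0: rank C_0 − rank ∂_1 = 3 − 2 = 1, and the invariant factors of ∂_1 are all 1, so H_0 = Z.
  H_1: rank ker ∂_1 − rank ∂_2 = (3 − 2) − 0 = 1, and there is no ∂_2, so H_1 = Z.

H_0 ≅ Z,  H_1 ≅ Z.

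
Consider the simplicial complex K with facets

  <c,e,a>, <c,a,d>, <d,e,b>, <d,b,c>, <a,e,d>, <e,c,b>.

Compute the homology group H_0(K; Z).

H_0 = Z.

We work with the vertex ordering a < b < c < d < e. The simplices of K, each written with vertices in increasing order, are:

  0-simplices (5): a, b, c, d, e
  1-simplices (9): ac, ad, ae, bc, bd, be, cd, ce, de
  2-simplices (6): acd, ace, ade, bcd, bce, bde

so the chain groups are C_0 ≅ Z^5, C_1 ≅ Z^9, C_2 ≅ Z^6.

∂_1: C_1 → C_0 is given by ∂[p,q] = [q] − [p].
The 5×9 boundary matrix has rank 4 and Smith normal form diag(1,1,1,1).

The boundary map ∂_2: C_2 → C_1 maps a triangle to the signed sum of its edges. For instance
  ∂bcd = cd − bd + bc,
  ∂bce = ce − be + bc.
The 9×6 boundary matrix has rank 5 and Smith normal form diag(1,1,1,1,1).

From H_k ≅ ker(∂_k) / im(∂_{k+1}) we obtain:

  H_0: rank C_0 − rank ∂_1 = 5 − 4 = 1, and the invariant factors of ∂_1 are all 1, so H_0 ≅ Z.

(K is a triangulation of the 2-sphere S^2.)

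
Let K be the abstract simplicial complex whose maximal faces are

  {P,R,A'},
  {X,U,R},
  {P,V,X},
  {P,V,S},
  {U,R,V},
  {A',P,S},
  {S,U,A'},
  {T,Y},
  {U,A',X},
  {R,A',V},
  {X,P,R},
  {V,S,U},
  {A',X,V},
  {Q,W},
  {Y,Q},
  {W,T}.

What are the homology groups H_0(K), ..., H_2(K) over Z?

H_0 = Z^2,  H_1 = Z ⊕ Z/2Z,  H_2 = 0.

Take the total order P < Q < R < S < T < U < V < W < X < Y < A' on the vertex set. Then K (dimension 2) consists of the simplices:

  0-simplices (11): [P], [Q], [R], [S], [T], [U], [V], [W], [X], [Y], [A']
  1-simplices (22): [P,R], [P,S], [P,V], [P,X], [P,A'], [Q,W], [Q,Y], [R,U], [R,V], [R,X], [R,A'], [S,U], [S,V], [S,A'], [T,W], [T,Y], [U,V], [U,X], [U,A'], [V,X], [V,A'], [X,A']
  2-simplices (12): [P,R,X], [P,R,A'], [P,S,V], [P,S,A'], [P,V,X], [R,U,V], [R,U,X], [R,V,A'], [S,U,V], [S,U,A'], [U,X,A'], [V,X,A']

giving chain groups C_0 ≅ Z^11, C_1 ≅ Z^22, C_2 ≅ Z^12.

Boundary ∂_1: C_1 → C_0 is given by ∂[p,q] = [q] − [p].
This gives a 11×22 integer matrix of rank 9; reducing to Smith normal form yields diagonal entries (1,1,1,1,1,1,1,1,1).

Boundary ∂_2: C_2 → C_1 acts by ∂[p,q,r] = [q,r] − [p,r] + [p,q]. For instance
  ∂[R,U,V] = [U,V] − [R,V] + [R,U],
  ∂[P,S,A'] = [S,A'] − [P,A'] + [P,S].
This gives a 22×12 integer matrix of rank 12; reducing to Smith normal form yields diagonal entries (1,1,1,1,1,1,1,1,1,1,1,2).

Reading off H_k = ker ∂_k / im ∂_{k+1}:

  H_0: rank C_0 − rank ∂_1 = 11 − 9 = 2, and the invariant factors of ∂_1 are all 1, so H_0 ≅ Z^2.
  H_1: rank ker ∂_1 − rank ∂_2 = (22 − 9) − 12 = 1, and ∂_2 has invariant factor 2 > 1, so H_1 ≅ Z ⊕ Z/2Z.
  H_2: rank ker ∂_2 − rank ∂_3 = (12 − 12) − 0 = 0, and there is no ∂_3, so H_2 ≅ 0.

As a check, the Euler characteristic is 11 − 22 + 12 = 1, which agrees with 2 − 1 + 0 = 1.
(K is a triangulation of the disjoint union of the real projective plane RP^2 and the circle S^1.)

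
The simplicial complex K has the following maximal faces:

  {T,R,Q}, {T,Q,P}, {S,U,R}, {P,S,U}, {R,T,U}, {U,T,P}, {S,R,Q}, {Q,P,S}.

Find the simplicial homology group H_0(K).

H_0 ≅ Z.

Order the vertices as P < Q < R < S < T < U. Listing each simplex with vertices in this order, K has dimension 2 with simplices:

  0-simplices (6): P, Q, R, S, T, U
  1-simplices (12): PQ, PS, PT, PU, QR, QS, QT, RS, RT, RU, SU, TU
  2-simplices (8): PQS, PQT, PSU, PTU, QRS, QRT, RSU, RTU

giving chain groups C_0 ≅ Z^6, C_1 ≅ Z^12, C_2 ≅ Z^8.

The boundary map ∂_1: C_1 → C_0 sends each edge [p,q] (with p < q) to q − p.
The 6×12 boundary matrix has rank 5 and Smith normal form diag(1,1,1,1,1).

∂_2: C_2 → C_1 acts by ∂[p,q,r] = [q,r] − [p,r] + [p,q]. For instance
  ∂QRT = RT − QT + QR,
  ∂RTU = TU − RU + RT.
As a 12×8 matrix over Z this has rank 7, with invariant factors (1,1,1,1,1,1,1).

Reading off H_k = ker ∂_k / im ∂_{k+1}:

  H_0: rank C_0 − rank ∂_1 = 6 − 5 = 1, and the invariant factors of ∂_1 are all 1, so H_0 = Z.

(K is a triangulation of the 2-sphere S^2.)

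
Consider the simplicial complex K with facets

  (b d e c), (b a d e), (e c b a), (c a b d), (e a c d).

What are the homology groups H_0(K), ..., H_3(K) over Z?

H_0 = Z,  H_1 = 0,  H_2 = 0,  H_3 = Z.

Fix the vertex order a < b < c < d < e and write every simplex with vertices in increasing order. Then dim K = 3 and the simplices of K are:

  0-simplices (5): a, b, c, d, e
  1-simplices (10): ab, ac, ad, ae, bc, bd, be, cd, ce, de
  2-simplices (10): abc, abd, abe, acd, ace, ade, bcd, bce, bde, cde
  3-simplices (5): abcd, abce, abde, acde, bcde

giving chain groups C_0 ≅ Z^5, C_1 ≅ Z^10, C_2 ≅ Z^10, C_3 ≅ Z^5.

The boundary map ∂_1: C_1 → C_0 sends each edge [p,q] (with p < q) to q − p. For instance
  ∂bd = d − b.
As a 5×10 matrix over Z this has rank 4, with invariant factors (1,1,1,1).

The boundary map ∂_2: C_2 → C_1 sends each 2-simplex [p,q,r] to [q,r] − [p,r] + [p,q]. For instance
  ∂abd = bd − ad + ab,
  ∂abc = bc − ac + ab.
As a 10×10 matrix over Z this has rank 6, with invariant factors (1,1,1,1,1,1).

∂_3: C_3 → C_2 sends each 3-simplex σ to the alternating sum Σ_i (−1)^i (σ with its i-th vertex removed). For instance
  ∂abde = bde − ade + abe − abd,
  ∂acde = cde − ade + ace − acd.
The 10×5 boundary matrix has rank 4 and Smith normal form diag(1,1,1,1).

From H_k ≅ ker(∂_k) / im(∂_{k+1}) we obtain:

  H_0: rank C_0 − rank ∂_1 = 5 − 4 = 1, and the invariant factors of ∂_1 are all 1, so H_0 ≅ Z.
  H_1: rank ker ∂_1 − rank ∂_2 = (10 − 4) − 6 = 0, and the invariant factors of ∂_2 are all 1, so H_1 ≅ 0.
  H_2: rank ker ∂_2 − rank ∂_3 = (10 − 6) − 4 = 0, and the invariant factors of ∂_3 are all 1, so H_2 ≅ 0.
  H_3: rank ker ∂_3 − rank ∂_4 = (5 − 4) − 0 = 1, and there is no ∂_4, so H_3 ≅ Z.

As a check, the Euler characteristic is 5 − 10 + 10 − 5 = 0, which agrees with 1 − 0 + 0 − 1 = 0.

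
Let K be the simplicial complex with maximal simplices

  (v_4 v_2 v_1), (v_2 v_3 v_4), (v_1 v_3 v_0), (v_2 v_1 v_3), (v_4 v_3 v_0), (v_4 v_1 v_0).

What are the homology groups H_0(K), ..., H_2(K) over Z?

H_0 ≅ Z,  H_1 = 0,  H_2 ≅ Z.

Take the total order v_0 < v_1 < v_2 < v_3 < v_4 on the vertex set. Then K (dimension 2) consists of the simplices:

  0-simplices (5): [v_0], [v_1], [v_2], [v_3], [v_4]
  1-simplices (9): [v_0,v_1], [v_0,v_3], [v_0,v_4], [v_1,v_2], [v_1,v_3], [v_1,v_4], [v_2,v_3], [v_2,v_4], [v_3,v_4]
  2-simplices (6): [v_0,v_1,v_3], [v_0,v_1,v_4], [v_0,v_3,v_4], [v_1,v_2,v_3], [v_1,v_2,v_4], [v_2,v_3,v_4]

so the chain groups are C_0 ≅ Z^5, C_1 ≅ Z^9, C_2 ≅ Z^6.

Boundary ∂_1: C_1 → C_0 maps an edge to its endpoints' difference, ∂[p,q] = q − p. For instance
  ∂[v_1,v_2] = [v_2] − [v_1].
This gives a 5×9 integer matrix of rank 4; reducing to Smith normal form yields diagonal entries (1,1,1,1).

Boundary ∂_2: C_2 → C_1 acts by ∂[p,q,r] = [q,r] − [p,r] + [p,q]. For instance
  ∂[v_0,v_1,v_3] = [v_1,v_3] − [v_0,v_3] + [v_0,v_1],
  ∂[v_1,v_2,v_4] = [v_2,v_4] − [v_1,v_4] + [v_1,v_2].
The 9×6 boundary matrix has rank 5 and Smith normal form diag(1,1,1,1,1).

Computing H_k = (kernel of ∂_k) / (image of ∂_{k+1}):

  H_0: rank C_0 − rank ∂_1 = 5 − 4 = 1, and the invariant factors of ∂_1 are all 1, so H_0 = Z.
  H_1: rank ker ∂_1 − rank ∂_2 = (9 − 4) − 5 = 0, and the invariant factors of ∂_2 are all 1, so H_1 = 0.
  H_2: rank ker ∂_2 − rank ∂_3 = (6 − 5) − 0 = 1, and there is no ∂_3, so H_2 = Z.

(K is a triangulation of the 2-sphere S^2.)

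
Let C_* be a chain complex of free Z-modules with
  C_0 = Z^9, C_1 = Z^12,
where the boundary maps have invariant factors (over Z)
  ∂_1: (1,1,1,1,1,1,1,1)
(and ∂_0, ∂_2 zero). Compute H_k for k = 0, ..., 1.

H_0: b_0 = 9 − 0 − 8 = 1; torsion from ∂_1 factors > 1: none. So H_0 ≅ Z.
H_1: b_1 = 12 − 8 − 0 = 4; torsion from ∂_2 factors > 1: none. So H_1 ≅ Z^4.

H_0 ≅ Z,  H_1 ≅ Z^4.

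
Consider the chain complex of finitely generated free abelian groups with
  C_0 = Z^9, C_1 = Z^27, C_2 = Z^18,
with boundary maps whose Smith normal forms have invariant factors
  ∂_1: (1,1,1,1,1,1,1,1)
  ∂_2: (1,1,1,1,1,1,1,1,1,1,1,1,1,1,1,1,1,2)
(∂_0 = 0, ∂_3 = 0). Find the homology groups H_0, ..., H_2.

H_0: b_0 = 9 − 0 − 8 = 1; torsion from ∂_1 factors > 1: none. So H_0 = Z.
H_1: b_1 = 27 − 8 − 18 = 1; torsion from ∂_2 factors > 1: [2]. So H_1 = Z ⊕ Z/2Z.
H_2: b_2 = 18 − 18 − 0 = 0; torsion from ∂_3 factors > 1: none. So H_2 = 0.

H_0 = Z,  H_1 = Z ⊕ Z/2Z,  H_2 = 0.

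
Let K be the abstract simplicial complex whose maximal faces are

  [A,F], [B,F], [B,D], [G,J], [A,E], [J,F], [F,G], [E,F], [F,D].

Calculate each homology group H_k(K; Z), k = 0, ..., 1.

Order the vertices as A < B < D < E < F < G < J. Listing each simplex with vertices in this order, K has dimension 1 with simplices:

  0-simplices (7): A, B, D, E, F, G, J
  1-simplices (9): AE, AF, BD, BF, DF, EF, FG, FJ, GJ

giving chain groups C_0 ≅ Z^7, C_1 ≅ Z^9.

∂_1: C_1 → C_0 maps an edge to its endpoints' difference, ∂[p,q] = q − p. For instance
  ∂GJ = J − G.
As a 7×9 matrix over Z this has rank 6, with invariant factors (1,1,1,1,1,1).

Now H_k = ker ∂_k / im ∂_{k+1}, so:

  H_0: rank C_0 − rank ∂_1 = 7 − 6 = 1, and the invariant factors of ∂_1 are all 1, so H_0 ≅ Z.
  H_1: rank ker ∂_1 − rank ∂_2 = (9 − 6) − 0 = 3, and there is no ∂_2, so H_1 ≅ Z^3.

(K is a triangulation of a wedge of 3 circles.)

H_0 ≅ Z,  H_1 ≅ Z^3.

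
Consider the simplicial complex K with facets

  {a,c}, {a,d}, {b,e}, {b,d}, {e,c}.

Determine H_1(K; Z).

H_1 = Z.

Take the total order a < b < c < d < e on the vertex set. Then K (dimension 1) consists of the simplices:

  0-simplices (5): a, b, c, d, e
  1-simplices (5): ac, ad, bd, be, ce

Hence C_0 ≅ Z^5, C_1 ≅ Z^5.

∂_1: C_1 → C_0 sends each edge [p,q] (with p < q) to q − p.
This gives a 5×5 integer matrix of rank 4; reducing to Smith normal form yields diagonal entries (1,1,1,1).

Now H_k = ker ∂_k / im ∂_{k+1}, so:

  H_1: rank ker ∂_1 − rank ∂_2 = (5 − 4) − 0 = 1, and there is no ∂_2, so H_1 ≅ Z.

(K is a triangulation of the circle S^1.)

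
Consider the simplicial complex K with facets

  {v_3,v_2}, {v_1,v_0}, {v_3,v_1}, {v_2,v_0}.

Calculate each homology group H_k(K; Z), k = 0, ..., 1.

Order the vertices as v_0 < v_1 < v_2 < v_3. Listing each simplex with vertices in this order, K has dimension 1 with simplices:

  0-simplices (4): [v_0], [v_1], [v_2], [v_3]
  1-simplices (4): [v_0,v_1], [v_0,v_2], [v_1,v_3], [v_2,v_3]

giving chain groups C_0 ≅ Z^4, C_1 ≅ Z^4.

The boundary map ∂_1: C_1 → C_0 sends each edge [p,q] (with p < q) to q − p.
The 4×4 boundary matrix has rank 3 and Smith normal form diag(1,1,1).

Computing H_k = (kernel of ∂_k) / (image of ∂_{k+1}):

  H_0: rank C_0 − rank ∂_1 = 4 − 3 = 1, and the invariant factors of ∂_1 are all 1, so H_0 = Z.
  H_1: rank ker ∂_1 − rank ∂_2 = (4 − 3) − 0 = 1, and there is no ∂_2, so H_1 = Z.

(K is a triangulation of the circle S^1.)

H_0 ≅ Z,  H_1 ≅ Z.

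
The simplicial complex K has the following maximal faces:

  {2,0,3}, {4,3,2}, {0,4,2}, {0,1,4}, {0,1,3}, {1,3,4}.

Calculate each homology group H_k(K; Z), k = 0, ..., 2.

Order the vertices as 0 < 1 < 2 < 3 < 4. Listing each simplex with vertices in this order, K has dimension 2 with simplices:

  0-simplices (5): [0], [1], [2], [3], [4]
  1-simplices (9): [0,1], [0,2], [0,3], [0,4], [1,3], [1,4], [2,3], [2,4], [3,4]
  2-simplices (6): [0,1,3], [0,1,4], [0,2,3], [0,2,4], [1,3,4], [2,3,4]

Hence C_0 ≅ Z^5, C_1 ≅ Z^9, C_2 ≅ Z^6.

The boundary map ∂_1: C_1 → C_0 is given by ∂[p,q] = [q] − [p]. For instance
  ∂[0,2] = [2] − [0].
This gives a 5×9 integer matrix of rank 4; reducing to Smith normal form yields diagonal entries (1,1,1,1).

The boundary map ∂_2: C_2 → C_1 maps a triangle to the signed sum of its edges. For instance
  ∂[2,3,4] = [3,4] − [2,4] + [2,3],
  ∂[0,2,4] = [2,4] − [0,4] + [0,2].
The 9×6 boundary matrix has rank 5 and Smith normal form diag(1,1,1,1,1).

Now H_k = ker ∂_k / im ∂_{k+1}, so:

  H_0: rank C_0 − rank ∂_1 = 5 − 4 = 1, and the invariant factors of ∂_1 are all 1, so H_0 ≅ Z.
  H_1: rank ker ∂_1 − rank ∂_2 = (9 − 4) − 5 = 0, and the invariant factors of ∂_2 are all 1, so H_1 ≅ 0.
  H_2: rank ker ∂_2 − rank ∂_3 = (6 − 5) − 0 = 1, and there is no ∂_3, so H_2 ≅ Z.

As a check, the Euler characteristic is 5 − 9 + 6 = 2, which agrees with 1 − 0 + 1 = 2.

H_0 ≅ Z,  H_1 = 0,  H_2 ≅ Z.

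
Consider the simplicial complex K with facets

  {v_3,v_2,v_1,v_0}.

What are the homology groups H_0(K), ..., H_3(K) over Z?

H_0 ≅ Z,  H_1 = 0,  H_2 = 0,  H_3 = 0.

K has 4 vertices, 6 edges, 4 triangles, 1 3-simplex.
rank ∂_0 = 0, rank ∂_1 = 3 ⇒ b_0 = 4 − 0 − 3 = 1; all invariant factors of ∂_1 are 1 so no torsion. So H_0 = Z.
rank ∂_1 = 3, rank ∂_2 = 3 ⇒ b_1 = 6 − 3 − 3 = 0; all invariant factors of ∂_2 are 1 so no torsion. So H_1 = 0.
rank ∂_2 = 3, rank ∂_3 = 1 ⇒ b_2 = 4 − 3 − 1 = 0; all invariant factors of ∂_3 are 1 so no torsion. So H_2 = 0.
rank ∂_3 = 1, rank ∂_4 = 0 ⇒ b_3 = 1 − 1 − 0 = 0. So H_3 = 0.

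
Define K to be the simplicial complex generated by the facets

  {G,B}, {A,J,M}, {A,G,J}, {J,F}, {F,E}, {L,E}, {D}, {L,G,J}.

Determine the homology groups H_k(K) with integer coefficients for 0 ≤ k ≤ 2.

Fix the vertex order A < B < D < E < F < G < J < L < M and write every simplex with vertices in increasing order. Then dim K = 2 and the simplices of K are:

  0-simplices (9): A, B, D, E, F, G, J, L, M
  1-simplices (11): AG, AJ, AM, BG, EF, EL, FJ, GJ, GL, JL, JM
  2-simplices (3): AGJ, AJM, GJL

so the chain groups are C_0 ≅ Z^9, C_1 ≅ Z^11, C_2 ≅ Z^3.

Boundary ∂_1: C_1 → C_0 maps an edge to its endpoints' difference, ∂[p,q] = q − p. For instance
  ∂FJ = J − F.
The resulting 9×11 matrix has rank 7, and its Smith normal form has invariant factors (1,1,1,1,1,1,1).

∂_2: C_2 → C_1 maps a triangle to the signed sum of its edges. For instance
  ∂GJL = JL − GL + GJ,
  ∂AGJ = GJ − AJ + AG.
The 11×3 boundary matrix has rank 3 and Smith normal form diag(1,1,1).

Computing H_k = (kernel of ∂_k) / (image of ∂_{k+1}):

  H_0: rank C_0 − rank ∂_1 = 9 − 7 = 2, and the invariant factors of ∂_1 are all 1, so H_0 = Z^2.
  H_1: rank ker ∂_1 − rank ∂_2 = (11 − 7) − 3 = 1, and the invariant factors of ∂_2 are all 1, so H_1 = Z.
  H_2: rank ker ∂_2 − rank ∂_3 = (3 − 3) − 0 = 0, and there is no ∂_3, so H_2 = 0.

H_0 ≅ Z^2,  H_1 ≅ Z,  H_2 = 0.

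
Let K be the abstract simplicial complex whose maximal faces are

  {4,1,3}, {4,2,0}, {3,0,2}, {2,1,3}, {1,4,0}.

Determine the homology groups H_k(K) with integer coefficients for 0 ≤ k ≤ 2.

We work with the vertex ordering 0 < 1 < 2 < 3 < 4. The simplices of K, each written with vertices in increasing order, are:

  0-simplices (5): [0], [1], [2], [3], [4]
  1-simplices (10): [0,1], [0,2], [0,3], [0,4], [1,2], [1,3], [1,4], [2,3], [2,4], [3,4]
  2-simplices (5): [0,1,4], [0,2,3], [0,2,4], [1,2,3], [1,3,4]

giving chain groups C_0 ≅ Z^5, C_1 ≅ Z^10, C_2 ≅ Z^5.

Boundary ∂_1: C_1 → C_0 is given by ∂[p,q] = [q] − [p]. For instance
  ∂[0,2] = [2] − [0].
This gives a 5×10 integer matrix of rank 4; reducing to Smith normal form yields diagonal entries (1,1,1,1).

∂_2: C_2 → C_1 acts by ∂[p,q,r] = [q,r] − [p,r] + [p,q]. For instance
  ∂[1,3,4] = [3,4] − [1,4] + [1,3],
  ∂[0,2,4] = [2,4] − [0,4] + [0,2].
This gives a 10×5 integer matrix of rank 5; reducing to Smith normal form yields diagonal entries (1,1,1,1,1).

Computing H_k = (kernel of ∂_k) / (image of ∂_{k+1}):

  H_0: rank C_0 − rank ∂_1 = 5 − 4 = 1, and the invariant factors of ∂_1 are all 1, so H_0 = Z.
  H_1: rank ker ∂_1 − rank ∂_2 = (10 − 4) − 5 = 1, and the invariant factors of ∂_2 are all 1, so H_1 = Z.
  H_2: rank ker ∂_2 − rank ∂_3 = (5 − 5) − 0 = 0, and there is no ∂_3, so H_2 = 0.

As a check, the Euler characteristic is 5 − 10 + 5 = 0, which agrees with 1 − 1 + 0 = 0.

H_0 ≅ Z,  H_1 ≅ Z,  H_2 = 0.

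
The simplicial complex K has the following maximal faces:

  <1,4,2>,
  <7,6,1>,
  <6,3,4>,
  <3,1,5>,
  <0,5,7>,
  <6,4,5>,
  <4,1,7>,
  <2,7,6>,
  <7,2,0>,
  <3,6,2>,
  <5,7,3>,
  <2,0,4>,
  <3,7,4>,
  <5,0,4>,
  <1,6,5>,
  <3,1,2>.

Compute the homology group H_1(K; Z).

K has 8 vertices, 24 edges, 16 triangles.
rank ∂_1 = 7, rank ∂_2 = 15 ⇒ b_1 = 24 − 7 − 15 = 2; all invariant factors of ∂_2 are 1 so no torsion. So H_1 = Z^2.

H_1 = Z^2.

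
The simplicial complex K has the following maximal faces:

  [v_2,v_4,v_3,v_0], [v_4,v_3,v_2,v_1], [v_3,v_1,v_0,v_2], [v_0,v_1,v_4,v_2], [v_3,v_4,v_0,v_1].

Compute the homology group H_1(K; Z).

K has 5 vertices, 10 edges, 10 triangles, 5 3-simplices.
rank ∂_1 = 4, rank ∂_2 = 6 ⇒ b_1 = 10 − 4 − 6 = 0; all invariant factors of ∂_2 are 1 so no torsion. So H_1 ≅ 0.

H_1 = 0.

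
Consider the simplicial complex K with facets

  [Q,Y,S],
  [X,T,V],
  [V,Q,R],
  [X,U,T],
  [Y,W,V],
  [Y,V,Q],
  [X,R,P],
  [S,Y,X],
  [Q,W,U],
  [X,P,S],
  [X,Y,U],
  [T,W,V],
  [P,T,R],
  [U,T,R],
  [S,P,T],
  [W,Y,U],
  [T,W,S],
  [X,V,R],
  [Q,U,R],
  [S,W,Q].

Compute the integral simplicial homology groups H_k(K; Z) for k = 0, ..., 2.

Order the vertices as P < Q < R < S < T < U < V < W < X < Y. Listing each simplex with vertices in this order, K has dimension 2 with simplices:

  0-simplices (10): P, Q, R, S, T, U, V, W, X, Y
  1-simplices (30): PR, PS, PT, PX, QR, QS, QU, QV, QW, QY, RT, RU, RV, RX, ST, SW, SX, SY, TU, TV, TW, TX, UW, UX, UY, VW, VX, VY, WY, XY
  2-simplices (20): PRT, PRX, PST, PSX, QRU, QRV, QSW, QSY, QUW, QVY, RTU, RVX, STW, SXY, TUX, TVW, TVX, UWY, UXY, VWY

so the chain groups are C_0 ≅ Z^10, C_1 ≅ Z^30, C_2 ≅ Z^20.

The boundary map ∂_1: C_1 → C_0 sends each edge [p,q] (with p < q) to q − p. For instance
  ∂UY = Y − U.
The 10×30 boundary matrix has rank 9 and Smith normal form diag(1,1,1,1,1,1,1,1,1).

Boundary ∂_2: C_2 → C_1 sends each 2-simplex [p,q,r] to [q,r] − [p,r] + [p,q]. For instance
  ∂VWY = WY − VY + VW,
  ∂QVY = VY − QY + QV.
The resulting 30×20 matrix has rank 20, and its Smith normal form has invariant factors (1,1,1,1,1,1,1,1,1,1,1,1,1,1,1,1,1,1,1,2).

From H_k ≅ ker(∂_k) / im(∂_{k+1}) we obtain:

  H_0: rank C_0 − rank ∂_1 = 10 − 9 = 1, and the invariant factors of ∂_1 are all 1, so H_0 ≅ Z.
  H_1: rank ker ∂_1 − rank ∂_2 = (30 − 9) − 20 = 1, and ∂_2 has invariant factor 2 > 1, so H_1 ≅ Z ⊕ Z/2.
  H_2: rank ker ∂_2 − rank ∂_3 = (20 − 20) − 0 = 0, and there is no ∂_3, so H_2 ≅ 0.

As a check, the Euler characteristic is 10 − 30 + 20 = 0, which agrees with 1 − 1 + 0 = 0.

H_0 = Z,  H_1 = Z ⊕ Z/2,  H_2 = 0.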